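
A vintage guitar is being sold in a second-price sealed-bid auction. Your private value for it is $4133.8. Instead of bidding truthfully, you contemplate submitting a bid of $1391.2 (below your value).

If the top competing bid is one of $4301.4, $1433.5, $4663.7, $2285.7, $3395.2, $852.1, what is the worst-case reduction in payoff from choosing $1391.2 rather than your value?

$4301.4: same outcome either way → loss $0.
$1433.5: truthful gives $2700.3, deviation gives $0 → loss $2700.3.
$4663.7: same outcome either way → loss $0.
$2285.7: truthful gives $1848.1, deviation gives $0 → loss $1848.1.
$3395.2: truthful gives $738.6, deviation gives $0 → loss $738.6.
$852.1: same outcome either way → loss $0.
Maximum loss: $2700.3.

$2700.3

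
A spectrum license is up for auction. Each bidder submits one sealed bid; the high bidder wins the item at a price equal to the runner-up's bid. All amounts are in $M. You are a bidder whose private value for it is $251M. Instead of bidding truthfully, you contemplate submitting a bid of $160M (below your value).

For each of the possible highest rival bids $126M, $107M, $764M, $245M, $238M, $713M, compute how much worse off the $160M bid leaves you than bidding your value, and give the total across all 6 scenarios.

$19M

The deviation costs you only when the competing bid falls strictly between $160M and $251M; elsewhere both bids give the same outcome.
$126M: outcomes coincide → loss $0M.
$107M: outcomes coincide → loss $0M.
$764M: outcomes coincide → loss $0M.
$245M: truthful payoff $6M, deviation payoff $0M → loss $6M.
$238M: truthful payoff $13M, deviation payoff $0M → loss $13M.
$713M: outcomes coincide → loss $0M.
Total loss = $6M + $13M = $19M.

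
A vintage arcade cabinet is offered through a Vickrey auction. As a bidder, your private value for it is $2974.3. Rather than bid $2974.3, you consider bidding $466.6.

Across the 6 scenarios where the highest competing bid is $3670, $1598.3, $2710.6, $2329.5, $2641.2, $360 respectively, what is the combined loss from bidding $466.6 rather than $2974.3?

$2617.6

The deviation costs you only when the competing bid falls strictly between $466.6 and $2974.3; elsewhere both bids give the same outcome.
$3670: outcomes coincide → loss $0.
$1598.3: truthful payoff $1376, deviation payoff $0 → loss $1376.
$2710.6: truthful payoff $263.7, deviation payoff $0 → loss $263.7.
$2329.5: truthful payoff $644.8, deviation payoff $0 → loss $644.8.
$2641.2: truthful payoff $333.1, deviation payoff $0 → loss $333.1.
$360: outcomes coincide → loss $0.
Total loss = $1376 + $263.7 + $644.8 + $333.1 = $2617.6.
Truthful bidding weakly dominates here: raising your bid can only win items priced above your value, and lowering it can only forfeit items priced below.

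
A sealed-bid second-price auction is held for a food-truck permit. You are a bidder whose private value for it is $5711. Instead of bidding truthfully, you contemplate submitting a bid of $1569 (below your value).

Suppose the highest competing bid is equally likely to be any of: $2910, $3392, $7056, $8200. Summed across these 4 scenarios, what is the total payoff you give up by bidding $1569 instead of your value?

The deviation costs you only when the competing bid falls strictly between $1569 and $5711; elsewhere both bids give the same outcome.
$2910: truthful payoff $2801, deviation payoff $0 → loss $2801.
$3392: truthful payoff $2319, deviation payoff $0 → loss $2319.
$7056: outcomes coincide → loss $0.
$8200: outcomes coincide → loss $0.
Total loss = $2801 + $2319 = $5120.
In a second-price auction your bid sets only whether you win, not what you pay, so bidding your true value is weakly dominant.

$5120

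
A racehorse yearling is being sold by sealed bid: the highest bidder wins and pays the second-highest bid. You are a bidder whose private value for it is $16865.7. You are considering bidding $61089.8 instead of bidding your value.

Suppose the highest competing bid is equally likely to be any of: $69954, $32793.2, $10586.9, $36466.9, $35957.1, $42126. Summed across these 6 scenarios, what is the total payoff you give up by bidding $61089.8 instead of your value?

The deviation costs you only when the competing bid falls strictly between $16865.7 and $61089.8; elsewhere both bids give the same outcome.
$69954: outcomes coincide → loss $0.
$32793.2: truthful payoff $0, deviation payoff −$15927.5 → loss $15927.5.
$10586.9: outcomes coincide → loss $0.
$36466.9: truthful payoff $0, deviation payoff −$19601.2 → loss $19601.2.
$35957.1: truthful payoff $0, deviation payoff −$19091.4 → loss $19091.4.
$42126: truthful payoff $0, deviation payoff −$25260.3 → loss $25260.3.
Total loss = $15927.5 + $19601.2 + $19091.4 + $25260.3 = $79880.4.

$79880.4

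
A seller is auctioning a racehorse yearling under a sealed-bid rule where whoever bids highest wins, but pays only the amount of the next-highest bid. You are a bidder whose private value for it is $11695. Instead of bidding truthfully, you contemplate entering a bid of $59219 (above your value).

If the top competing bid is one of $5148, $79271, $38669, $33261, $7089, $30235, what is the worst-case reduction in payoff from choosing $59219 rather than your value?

$5148: same outcome either way → loss $0.
$79271: same outcome either way → loss $0.
$38669: truthful gives $0, deviation gives −$26974 → loss $26974.
$33261: truthful gives $0, deviation gives −$21566 → loss $21566.
$7089: same outcome either way → loss $0.
$30235: truthful gives $0, deviation gives −$18540 → loss $18540.
Maximum loss: $26974.

$26974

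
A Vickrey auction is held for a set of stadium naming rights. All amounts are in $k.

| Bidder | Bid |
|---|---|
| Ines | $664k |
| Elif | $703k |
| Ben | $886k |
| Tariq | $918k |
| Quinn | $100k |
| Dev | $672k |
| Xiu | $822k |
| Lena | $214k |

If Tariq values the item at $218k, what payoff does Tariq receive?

−$668k

Highest bid: Tariq at $918k, so Tariq wins.
Second-highest bid: Ben at $886k — that is the price the winner pays.
Tariq's payoff = value − price = $218k − $886k = −$668k.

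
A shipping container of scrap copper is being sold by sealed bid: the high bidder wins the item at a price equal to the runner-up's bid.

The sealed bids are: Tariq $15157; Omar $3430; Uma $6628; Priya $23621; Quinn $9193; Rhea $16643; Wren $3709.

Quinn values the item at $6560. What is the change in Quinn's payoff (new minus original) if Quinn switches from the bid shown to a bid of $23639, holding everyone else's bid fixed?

The highest bid among the other bidders is $23621; Quinn's bid doesn't change that.
Original bid $9193: Quinn is not highest (top rival bid is $23621); payoff $0.
Alternative bid $23639: Quinn is highest, pays the top rival bid $23621; payoff $6560 − $23621 = −$17061.
Change in payoff = −$17061 − ($0) = −$17061.

−$17061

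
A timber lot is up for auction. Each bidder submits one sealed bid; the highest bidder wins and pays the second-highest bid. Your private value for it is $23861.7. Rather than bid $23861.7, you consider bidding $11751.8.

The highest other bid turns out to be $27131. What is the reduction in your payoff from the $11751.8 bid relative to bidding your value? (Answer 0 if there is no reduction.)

Bidding your value $23861.7: you lose (since $23861.7 < $27131). Payoff $0.
Bidding $11751.8: you lose. Payoff $0.
Difference = $0 − $0 = $0; both bids lead to the same outcome because the competing bid is above both your value and your alternative bid.

$0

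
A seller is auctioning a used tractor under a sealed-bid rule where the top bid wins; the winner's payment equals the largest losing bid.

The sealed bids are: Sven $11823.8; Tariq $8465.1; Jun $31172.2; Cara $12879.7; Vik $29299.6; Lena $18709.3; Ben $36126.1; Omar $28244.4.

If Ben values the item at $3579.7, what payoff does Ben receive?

Highest bid: Ben at $36126.1, so Ben wins.
Second-highest bid: Jun at $31172.2 — that is the price the winner pays.
Ben's payoff = value − price = $3579.7 − $31172.2 = −$27592.5.

−$27592.5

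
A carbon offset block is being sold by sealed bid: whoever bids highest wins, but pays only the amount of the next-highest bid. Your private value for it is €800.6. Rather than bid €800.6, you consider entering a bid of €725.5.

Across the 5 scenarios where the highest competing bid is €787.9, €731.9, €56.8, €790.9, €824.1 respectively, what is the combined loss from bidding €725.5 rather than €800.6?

€91.1

The deviation costs you only when the competing bid falls strictly between €725.5 and €800.6; elsewhere both bids give the same outcome.
€787.9: truthful payoff €12.7, deviation payoff €0 → loss €12.7.
€731.9: truthful payoff €68.7, deviation payoff €0 → loss €68.7.
€56.8: outcomes coincide → loss €0.
€790.9: truthful payoff €9.7, deviation payoff €0 → loss €9.7.
€824.1: outcomes coincide → loss €0.
Total loss = €12.7 + €68.7 + €9.7 = €91.1.
In a second-price auction your bid sets only whether you win, not what you pay, so bidding your true value is weakly dominant.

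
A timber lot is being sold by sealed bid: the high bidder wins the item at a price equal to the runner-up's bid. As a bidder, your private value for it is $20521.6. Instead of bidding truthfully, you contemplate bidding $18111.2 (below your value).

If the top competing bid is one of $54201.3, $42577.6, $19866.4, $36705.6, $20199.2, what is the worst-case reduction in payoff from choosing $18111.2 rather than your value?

$655.2

$54201.3: same outcome either way → loss $0.
$42577.6: same outcome either way → loss $0.
$19866.4: truthful gives $655.2, deviation gives $0 → loss $655.2.
$36705.6: same outcome either way → loss $0.
$20199.2: truthful gives $322.4, deviation gives $0 → loss $322.4.
Maximum loss: $655.2.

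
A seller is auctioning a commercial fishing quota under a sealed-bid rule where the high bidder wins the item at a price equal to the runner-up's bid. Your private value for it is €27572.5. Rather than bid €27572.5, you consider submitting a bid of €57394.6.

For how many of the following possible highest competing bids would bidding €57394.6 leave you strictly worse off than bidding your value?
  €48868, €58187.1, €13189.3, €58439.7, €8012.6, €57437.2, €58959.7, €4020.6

The deviation hurts exactly when the highest competing bid lies strictly between €27572.5 and €57394.6 — overbidding then wins at a price above your value.
€48868: inside the interval → strictly worse (loss €21295.5).
€58187.1: above both → same outcome either way.
€13189.3: below both → same outcome either way.
€58439.7: above both → same outcome either way.
€8012.6: below both → same outcome either way.
€57437.2: above both → same outcome either way.
€58959.7: above both → same outcome either way.
€4020.6: below both → same outcome either way.
Count: 1.

1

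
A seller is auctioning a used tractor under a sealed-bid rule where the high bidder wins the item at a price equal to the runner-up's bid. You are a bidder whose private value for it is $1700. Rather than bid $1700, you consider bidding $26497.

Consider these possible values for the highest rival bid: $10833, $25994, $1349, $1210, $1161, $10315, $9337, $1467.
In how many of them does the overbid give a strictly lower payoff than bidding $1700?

4

The deviation hurts exactly when the highest competing bid lies strictly between $1700 and $26497 — overbidding then wins at a price above your value.
$10833: inside the interval → strictly worse (loss $9133).
$25994: inside the interval → strictly worse (loss $24294).
$1349: below both → same outcome either way.
$1210: below both → same outcome either way.
$1161: below both → same outcome either way.
$10315: inside the interval → strictly worse (loss $8615).
$9337: inside the interval → strictly worse (loss $7637).
$1467: below both → same outcome either way.
Count: 4.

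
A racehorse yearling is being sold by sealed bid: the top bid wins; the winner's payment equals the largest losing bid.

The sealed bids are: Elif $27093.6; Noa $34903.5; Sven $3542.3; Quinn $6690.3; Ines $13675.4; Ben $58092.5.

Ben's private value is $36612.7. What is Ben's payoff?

$1709.2

Highest bid: Ben at $58092.5, so Ben wins.
Second-highest bid: Noa at $34903.5 — that is the price the winner pays.
Ben's payoff = value − price = $36612.7 − $34903.5 = $1709.2.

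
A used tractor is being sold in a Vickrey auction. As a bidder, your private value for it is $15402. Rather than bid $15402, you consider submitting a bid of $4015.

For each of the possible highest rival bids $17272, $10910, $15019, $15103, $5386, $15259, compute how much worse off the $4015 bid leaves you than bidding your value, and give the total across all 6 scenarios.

The deviation costs you only when the competing bid falls strictly between $4015 and $15402; elsewhere both bids give the same outcome.
$17272: outcomes coincide → loss $0.
$10910: truthful payoff $4492, deviation payoff $0 → loss $4492.
$15019: truthful payoff $383, deviation payoff $0 → loss $383.
$15103: truthful payoff $299, deviation payoff $0 → loss $299.
$5386: truthful payoff $10016, deviation payoff $0 → loss $10016.
$15259: truthful payoff $143, deviation payoff $0 → loss $143.
Total loss = $4492 + $383 + $299 + $10016 + $143 = $15333.

$15333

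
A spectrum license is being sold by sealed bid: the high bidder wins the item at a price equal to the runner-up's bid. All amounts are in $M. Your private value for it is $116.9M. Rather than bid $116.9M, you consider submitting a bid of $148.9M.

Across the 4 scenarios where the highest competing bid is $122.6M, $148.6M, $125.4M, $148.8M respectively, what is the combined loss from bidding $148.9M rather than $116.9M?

The deviation costs you only when the competing bid falls strictly between $116.9M and $148.9M; elsewhere both bids give the same outcome.
$122.6M: truthful payoff $0M, deviation payoff −$5.7M → loss $5.7M.
$148.6M: truthful payoff $0M, deviation payoff −$31.7M → loss $31.7M.
$125.4M: truthful payoff $0M, deviation payoff −$8.5M → loss $8.5M.
$148.8M: truthful payoff $0M, deviation payoff −$31.9M → loss $31.9M.
Total loss = $5.7M + $31.7M + $8.5M + $31.9M = $77.8M.

$77.8M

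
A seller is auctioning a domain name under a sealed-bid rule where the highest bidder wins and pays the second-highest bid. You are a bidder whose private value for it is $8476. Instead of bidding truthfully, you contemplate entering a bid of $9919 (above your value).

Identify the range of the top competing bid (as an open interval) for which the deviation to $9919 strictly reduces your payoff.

($8476, $9919)

If the competing bid is below $8476, both bids win at the same price — no difference.
If it is above $9919, both bids lose — no difference.
If it lies strictly between $8476 and $9919, bidding your value loses (payoff 0) while bidding $9919 wins at a price above your value (payoff negative).
So the deviation strictly hurts on the open interval ($8476, $9919).
Because the price is fixed by the runner-up's bid, deviating from your value can only change a good outcome into a bad one — never the reverse.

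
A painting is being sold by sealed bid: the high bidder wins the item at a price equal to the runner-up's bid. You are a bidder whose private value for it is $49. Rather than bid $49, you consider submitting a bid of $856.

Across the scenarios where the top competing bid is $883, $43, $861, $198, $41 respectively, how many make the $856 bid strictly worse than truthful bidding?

The deviation hurts exactly when the highest competing bid lies strictly between $49 and $856 — overbidding then wins at a price above your value.
$883: above both → same outcome either way.
$43: below both → same outcome either way.
$861: above both → same outcome either way.
$198: inside the interval → strictly worse (loss $149).
$41: below both → same outcome either way.
Count: 1.

1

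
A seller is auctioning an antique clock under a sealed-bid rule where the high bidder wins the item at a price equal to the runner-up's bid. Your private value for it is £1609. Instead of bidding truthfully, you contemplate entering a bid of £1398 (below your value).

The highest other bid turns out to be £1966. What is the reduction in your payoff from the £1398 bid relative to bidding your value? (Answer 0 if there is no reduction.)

£0

Bidding your value £1609: you lose (since £1609 < £1966). Payoff £0.
Bidding £1398: you lose. Payoff £0.
Difference = £0 − £0 = £0; both bids lead to the same outcome because the competing bid is above both your value and your alternative bid.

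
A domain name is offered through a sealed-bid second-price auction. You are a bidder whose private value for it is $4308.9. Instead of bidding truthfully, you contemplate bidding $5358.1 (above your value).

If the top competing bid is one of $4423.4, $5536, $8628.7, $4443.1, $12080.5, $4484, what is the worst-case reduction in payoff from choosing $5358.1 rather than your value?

$175.1

$4423.4: truthful gives $0, deviation gives −$114.5 → loss $114.5.
$5536: same outcome either way → loss $0.
$8628.7: same outcome either way → loss $0.
$4443.1: truthful gives $0, deviation gives −$134.2 → loss $134.2.
$12080.5: same outcome either way → loss $0.
$4484: truthful gives $0, deviation gives −$175.1 → loss $175.1.
Maximum loss: $175.1.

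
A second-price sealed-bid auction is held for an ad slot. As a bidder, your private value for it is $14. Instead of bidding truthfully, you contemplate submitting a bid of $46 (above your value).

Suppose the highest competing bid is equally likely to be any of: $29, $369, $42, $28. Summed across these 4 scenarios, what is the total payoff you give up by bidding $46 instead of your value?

The deviation costs you only when the competing bid falls strictly between $14 and $46; elsewhere both bids give the same outcome.
$29: truthful payoff $0, deviation payoff −$15 → loss $15.
$369: outcomes coincide → loss $0.
$42: truthful payoff $0, deviation payoff −$28 → loss $28.
$28: truthful payoff $0, deviation payoff −$14 → loss $14.
Total loss = $15 + $28 + $14 = $57.

$57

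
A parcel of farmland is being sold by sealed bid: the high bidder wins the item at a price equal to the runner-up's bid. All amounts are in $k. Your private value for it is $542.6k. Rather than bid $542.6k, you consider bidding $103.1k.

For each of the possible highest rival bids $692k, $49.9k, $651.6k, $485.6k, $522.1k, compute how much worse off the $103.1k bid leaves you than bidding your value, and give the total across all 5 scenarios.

$77.5k

The deviation costs you only when the competing bid falls strictly between $103.1k and $542.6k; elsewhere both bids give the same outcome.
$692k: outcomes coincide → loss $0k.
$49.9k: outcomes coincide → loss $0k.
$651.6k: outcomes coincide → loss $0k.
$485.6k: truthful payoff $57k, deviation payoff $0k → loss $57k.
$522.1k: truthful payoff $20.5k, deviation payoff $0k → loss $20.5k.
Total loss = $57k + $20.5k = $77.5k.
Because the price is fixed by the runner-up's bid, deviating from your value can only change a good outcome into a bad one — never the reverse.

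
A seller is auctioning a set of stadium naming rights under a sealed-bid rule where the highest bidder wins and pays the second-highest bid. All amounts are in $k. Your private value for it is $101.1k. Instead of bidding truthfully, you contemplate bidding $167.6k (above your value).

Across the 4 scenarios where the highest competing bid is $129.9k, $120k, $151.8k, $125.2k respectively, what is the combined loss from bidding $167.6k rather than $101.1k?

The deviation costs you only when the competing bid falls strictly between $101.1k and $167.6k; elsewhere both bids give the same outcome.
$129.9k: truthful payoff $0k, deviation payoff −$28.8k → loss $28.8k.
$120k: truthful payoff $0k, deviation payoff −$18.9k → loss $18.9k.
$151.8k: truthful payoff $0k, deviation payoff −$50.7k → loss $50.7k.
$125.2k: truthful payoff $0k, deviation payoff −$24.1k → loss $24.1k.
Total loss = $28.8k + $18.9k + $50.7k + $24.1k = $122.5k.

$122.5k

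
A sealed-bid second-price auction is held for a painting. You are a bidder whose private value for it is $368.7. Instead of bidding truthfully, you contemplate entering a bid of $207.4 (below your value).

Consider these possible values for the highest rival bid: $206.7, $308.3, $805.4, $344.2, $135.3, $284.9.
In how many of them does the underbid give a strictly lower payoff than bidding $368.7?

The deviation hurts exactly when the highest competing bid lies strictly between $207.4 and $368.7 — underbidding then forfeits a profitable win.
$206.7: below both → same outcome either way.
$308.3: inside the interval → strictly worse (loss $60.4).
$805.4: above both → same outcome either way.
$344.2: inside the interval → strictly worse (loss $24.5).
$135.3: below both → same outcome either way.
$284.9: inside the interval → strictly worse (loss $83.8).
Count: 3.

3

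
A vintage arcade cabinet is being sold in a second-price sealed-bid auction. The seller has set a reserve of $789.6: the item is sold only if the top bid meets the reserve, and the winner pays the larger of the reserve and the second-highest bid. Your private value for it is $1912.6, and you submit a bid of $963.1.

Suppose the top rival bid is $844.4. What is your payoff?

Your bid $963.1 is the highest and exceeds the reserve.
Price = max(second-highest bid, reserve) = max($844.4, $789.6) = $844.4.
Payoff = $1912.6 − $844.4 = $1068.2.

$1068.2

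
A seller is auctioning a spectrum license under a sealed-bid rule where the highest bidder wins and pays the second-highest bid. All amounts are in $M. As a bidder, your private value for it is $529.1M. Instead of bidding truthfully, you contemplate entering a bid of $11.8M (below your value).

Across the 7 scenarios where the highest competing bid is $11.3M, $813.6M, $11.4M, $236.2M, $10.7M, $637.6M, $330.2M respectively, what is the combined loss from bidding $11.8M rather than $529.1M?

$491.8M

The deviation costs you only when the competing bid falls strictly between $11.8M and $529.1M; elsewhere both bids give the same outcome.
$11.3M: outcomes coincide → loss $0M.
$813.6M: outcomes coincide → loss $0M.
$11.4M: outcomes coincide → loss $0M.
$236.2M: truthful payoff $292.9M, deviation payoff $0M → loss $292.9M.
$10.7M: outcomes coincide → loss $0M.
$637.6M: outcomes coincide → loss $0M.
$330.2M: truthful payoff $198.9M, deviation payoff $0M → loss $198.9M.
Total loss = $292.9M + $198.9M = $491.8M.
In a second-price auction your bid sets only whether you win, not what you pay, so bidding your true value is weakly dominant.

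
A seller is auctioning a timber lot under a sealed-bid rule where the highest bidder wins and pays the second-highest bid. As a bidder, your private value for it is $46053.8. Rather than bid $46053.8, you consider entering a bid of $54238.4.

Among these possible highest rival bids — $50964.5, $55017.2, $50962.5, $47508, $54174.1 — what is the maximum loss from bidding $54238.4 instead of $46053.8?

$8120.3

$50964.5: truthful gives $0, deviation gives −$4910.7 → loss $4910.7.
$55017.2: same outcome either way → loss $0.
$50962.5: truthful gives $0, deviation gives −$4908.7 → loss $4908.7.
$47508: truthful gives $0, deviation gives −$1454.2 → loss $1454.2.
$54174.1: truthful gives $0, deviation gives −$8120.3 → loss $8120.3.
Maximum loss: $8120.3.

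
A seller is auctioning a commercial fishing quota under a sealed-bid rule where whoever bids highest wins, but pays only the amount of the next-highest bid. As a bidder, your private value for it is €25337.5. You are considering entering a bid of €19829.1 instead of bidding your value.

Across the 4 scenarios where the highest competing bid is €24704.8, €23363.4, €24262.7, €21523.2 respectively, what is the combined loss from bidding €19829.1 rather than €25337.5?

€7495.9

The deviation costs you only when the competing bid falls strictly between €19829.1 and €25337.5; elsewhere both bids give the same outcome.
€24704.8: truthful payoff €632.7, deviation payoff €0 → loss €632.7.
€23363.4: truthful payoff €1974.1, deviation payoff €0 → loss €1974.1.
€24262.7: truthful payoff €1074.8, deviation payoff €0 → loss €1074.8.
€21523.2: truthful payoff €3814.3, deviation payoff €0 → loss €3814.3.
Total loss = €632.7 + €1974.1 + €1074.8 + €3814.3 = €7495.9.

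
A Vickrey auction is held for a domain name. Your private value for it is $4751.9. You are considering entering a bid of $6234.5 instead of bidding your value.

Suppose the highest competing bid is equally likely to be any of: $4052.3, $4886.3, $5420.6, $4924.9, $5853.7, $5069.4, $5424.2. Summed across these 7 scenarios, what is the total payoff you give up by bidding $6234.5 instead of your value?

The deviation costs you only when the competing bid falls strictly between $4751.9 and $6234.5; elsewhere both bids give the same outcome.
$4052.3: outcomes coincide → loss $0.
$4886.3: truthful payoff $0, deviation payoff −$134.4 → loss $134.4.
$5420.6: truthful payoff $0, deviation payoff −$668.7 → loss $668.7.
$4924.9: truthful payoff $0, deviation payoff −$173 → loss $173.
$5853.7: truthful payoff $0, deviation payoff −$1101.8 → loss $1101.8.
$5069.4: truthful payoff $0, deviation payoff −$317.5 → loss $317.5.
$5424.2: truthful payoff $0, deviation payoff −$672.3 → loss $672.3.
Total loss = $134.4 + $668.7 + $173 + $1101.8 + $317.5 + $672.3 = $3067.7.

$3067.7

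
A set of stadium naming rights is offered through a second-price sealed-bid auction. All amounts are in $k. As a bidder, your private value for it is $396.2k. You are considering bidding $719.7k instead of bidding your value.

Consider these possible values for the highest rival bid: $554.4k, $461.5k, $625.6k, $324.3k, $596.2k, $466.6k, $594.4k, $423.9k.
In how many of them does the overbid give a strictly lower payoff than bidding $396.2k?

7

The deviation hurts exactly when the highest competing bid lies strictly between $396.2k and $719.7k — overbidding then wins at a price above your value.
$554.4k: inside the interval → strictly worse (loss $158.2k).
$461.5k: inside the interval → strictly worse (loss $65.3k).
$625.6k: inside the interval → strictly worse (loss $229.4k).
$324.3k: below both → same outcome either way.
$596.2k: inside the interval → strictly worse (loss $200k).
$466.6k: inside the interval → strictly worse (loss $70.4k).
$594.4k: inside the interval → strictly worse (loss $198.2k).
$423.9k: inside the interval → strictly worse (loss $27.7k).
Count: 7.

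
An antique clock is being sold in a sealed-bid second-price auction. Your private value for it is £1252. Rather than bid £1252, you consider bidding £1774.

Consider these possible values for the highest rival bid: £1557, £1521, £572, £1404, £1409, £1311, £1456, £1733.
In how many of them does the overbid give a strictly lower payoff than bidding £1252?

7

The deviation hurts exactly when the highest competing bid lies strictly between £1252 and £1774 — overbidding then wins at a price above your value.
£1557: inside the interval → strictly worse (loss £305).
£1521: inside the interval → strictly worse (loss £269).
£572: below both → same outcome either way.
£1404: inside the interval → strictly worse (loss £152).
£1409: inside the interval → strictly worse (loss £157).
£1311: inside the interval → strictly worse (loss £59).
£1456: inside the interval → strictly worse (loss £204).
£1733: inside the interval → strictly worse (loss £481).
Count: 7.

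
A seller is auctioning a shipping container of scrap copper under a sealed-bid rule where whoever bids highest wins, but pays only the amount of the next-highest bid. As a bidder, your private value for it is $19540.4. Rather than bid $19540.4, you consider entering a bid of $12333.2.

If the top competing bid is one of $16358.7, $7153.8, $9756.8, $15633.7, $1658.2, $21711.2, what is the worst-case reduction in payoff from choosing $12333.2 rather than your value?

$3906.7

$16358.7: truthful gives $3181.7, deviation gives $0 → loss $3181.7.
$7153.8: same outcome either way → loss $0.
$9756.8: same outcome either way → loss $0.
$15633.7: truthful gives $3906.7, deviation gives $0 → loss $3906.7.
$1658.2: same outcome either way → loss $0.
$21711.2: same outcome either way → loss $0.
Maximum loss: $3906.7.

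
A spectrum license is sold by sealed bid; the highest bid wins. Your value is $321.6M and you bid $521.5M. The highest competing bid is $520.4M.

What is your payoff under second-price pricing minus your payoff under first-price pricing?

You have the highest bid, so you win under either rule.
Second-price: pay $520.4M → payoff −$198.8M.
First-price: pay your own bid $521.5M → payoff −$199.9M.
Difference = −$198.8M − (−$199.9M) = $1.1M.

$1.1M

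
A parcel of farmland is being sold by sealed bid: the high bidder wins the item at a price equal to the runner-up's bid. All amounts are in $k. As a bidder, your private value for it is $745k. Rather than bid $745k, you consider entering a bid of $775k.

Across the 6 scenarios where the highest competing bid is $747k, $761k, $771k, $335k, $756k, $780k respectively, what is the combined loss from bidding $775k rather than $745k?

The deviation costs you only when the competing bid falls strictly between $745k and $775k; elsewhere both bids give the same outcome.
$747k: truthful payoff $0k, deviation payoff −$2k → loss $2k.
$761k: truthful payoff $0k, deviation payoff −$16k → loss $16k.
$771k: truthful payoff $0k, deviation payoff −$26k → loss $26k.
$335k: outcomes coincide → loss $0k.
$756k: truthful payoff $0k, deviation payoff −$11k → loss $11k.
$780k: outcomes coincide → loss $0k.
Total loss = $2k + $16k + $26k + $11k = $55k.
In a second-price auction your bid sets only whether you win, not what you pay, so bidding your true value is weakly dominant.

$55k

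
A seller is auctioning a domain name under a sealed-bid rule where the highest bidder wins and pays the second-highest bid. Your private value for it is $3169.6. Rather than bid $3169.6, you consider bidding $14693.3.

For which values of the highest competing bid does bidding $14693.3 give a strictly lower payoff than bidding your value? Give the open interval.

If the competing bid is below $3169.6, both bids win at the same price — no difference.
If it is above $14693.3, both bids lose — no difference.
If it lies strictly between $3169.6 and $14693.3, bidding your value loses (payoff 0) while bidding $14693.3 wins at a price above your value (payoff negative).
So the deviation strictly hurts on the open interval ($3169.6, $14693.3).
Because the price is fixed by the runner-up's bid, deviating from your value can only change a good outcome into a bad one — never the reverse.

($3169.6, $14693.3)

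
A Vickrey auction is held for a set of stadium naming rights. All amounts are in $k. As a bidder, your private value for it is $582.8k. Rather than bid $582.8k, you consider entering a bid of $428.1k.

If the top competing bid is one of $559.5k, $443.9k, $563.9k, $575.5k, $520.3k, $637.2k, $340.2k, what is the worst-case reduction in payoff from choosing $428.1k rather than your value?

$138.9k

$559.5k: truthful gives $23.3k, deviation gives $0k → loss $23.3k.
$443.9k: truthful gives $138.9k, deviation gives $0k → loss $138.9k.
$563.9k: truthful gives $18.9k, deviation gives $0k → loss $18.9k.
$575.5k: truthful gives $7.3k, deviation gives $0k → loss $7.3k.
$520.3k: truthful gives $62.5k, deviation gives $0k → loss $62.5k.
$637.2k: same outcome either way → loss $0k.
$340.2k: same outcome either way → loss $0k.
Maximum loss: $138.9k.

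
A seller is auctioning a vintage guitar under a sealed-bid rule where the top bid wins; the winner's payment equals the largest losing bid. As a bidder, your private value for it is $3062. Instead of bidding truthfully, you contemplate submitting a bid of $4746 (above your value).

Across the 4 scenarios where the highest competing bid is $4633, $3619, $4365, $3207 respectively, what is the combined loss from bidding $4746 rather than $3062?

The deviation costs you only when the competing bid falls strictly between $3062 and $4746; elsewhere both bids give the same outcome.
$4633: truthful payoff $0, deviation payoff −$1571 → loss $1571.
$3619: truthful payoff $0, deviation payoff −$557 → loss $557.
$4365: truthful payoff $0, deviation payoff −$1303 → loss $1303.
$3207: truthful payoff $0, deviation payoff −$145 → loss $145.
Total loss = $1571 + $557 + $1303 + $145 = $3576.

$3576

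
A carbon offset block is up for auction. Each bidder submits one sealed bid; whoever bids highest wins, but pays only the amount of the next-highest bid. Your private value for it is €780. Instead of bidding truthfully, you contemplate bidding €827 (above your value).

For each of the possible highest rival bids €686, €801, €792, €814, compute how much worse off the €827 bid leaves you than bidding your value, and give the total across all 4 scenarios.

€67

The deviation costs you only when the competing bid falls strictly between €780 and €827; elsewhere both bids give the same outcome.
€686: outcomes coincide → loss €0.
€801: truthful payoff €0, deviation payoff −€21 → loss €21.
€792: truthful payoff €0, deviation payoff −€12 → loss €12.
€814: truthful payoff €0, deviation payoff −€34 → loss €34.
Total loss = €21 + €12 + €34 = €67.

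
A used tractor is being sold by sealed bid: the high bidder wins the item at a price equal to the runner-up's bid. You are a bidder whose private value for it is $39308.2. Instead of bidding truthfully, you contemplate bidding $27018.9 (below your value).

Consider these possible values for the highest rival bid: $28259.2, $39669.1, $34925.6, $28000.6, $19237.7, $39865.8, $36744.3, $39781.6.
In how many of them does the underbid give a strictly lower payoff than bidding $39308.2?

The deviation hurts exactly when the highest competing bid lies strictly between $27018.9 and $39308.2 — underbidding then forfeits a profitable win.
$28259.2: inside the interval → strictly worse (loss $11049).
$39669.1: above both → same outcome either way.
$34925.6: inside the interval → strictly worse (loss $4382.6).
$28000.6: inside the interval → strictly worse (loss $11307.6).
$19237.7: below both → same outcome either way.
$39865.8: above both → same outcome either way.
$36744.3: inside the interval → strictly worse (loss $2563.9).
$39781.6: above both → same outcome either way.
Count: 4.

4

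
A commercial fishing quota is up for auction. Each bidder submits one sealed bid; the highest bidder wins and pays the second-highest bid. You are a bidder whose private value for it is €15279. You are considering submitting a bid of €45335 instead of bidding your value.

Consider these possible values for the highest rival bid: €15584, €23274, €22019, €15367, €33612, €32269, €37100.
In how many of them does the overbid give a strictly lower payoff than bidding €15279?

The deviation hurts exactly when the highest competing bid lies strictly between €15279 and €45335 — overbidding then wins at a price above your value.
€15584: inside the interval → strictly worse (loss €305).
€23274: inside the interval → strictly worse (loss €7995).
€22019: inside the interval → strictly worse (loss €6740).
€15367: inside the interval → strictly worse (loss €88).
€33612: inside the interval → strictly worse (loss €18333).
€32269: inside the interval → strictly worse (loss €16990).
€37100: inside the interval → strictly worse (loss €21821).
Count: 7.

7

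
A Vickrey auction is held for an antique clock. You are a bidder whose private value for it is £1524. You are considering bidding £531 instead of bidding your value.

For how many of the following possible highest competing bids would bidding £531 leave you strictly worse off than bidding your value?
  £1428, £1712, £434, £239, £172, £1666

1

The deviation hurts exactly when the highest competing bid lies strictly between £531 and £1524 — underbidding then forfeits a profitable win.
£1428: inside the interval → strictly worse (loss £96).
£1712: above both → same outcome either way.
£434: below both → same outcome either way.
£239: below both → same outcome either way.
£172: below both → same outcome either way.
£1666: above both → same outcome either way.
Count: 1.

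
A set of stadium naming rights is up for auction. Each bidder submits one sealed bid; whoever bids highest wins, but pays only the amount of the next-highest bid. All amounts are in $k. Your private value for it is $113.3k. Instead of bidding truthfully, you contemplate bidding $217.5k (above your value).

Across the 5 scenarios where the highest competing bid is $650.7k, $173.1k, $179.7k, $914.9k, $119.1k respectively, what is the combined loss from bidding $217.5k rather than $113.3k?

$132k

The deviation costs you only when the competing bid falls strictly between $113.3k and $217.5k; elsewhere both bids give the same outcome.
$650.7k: outcomes coincide → loss $0k.
$173.1k: truthful payoff $0k, deviation payoff −$59.8k → loss $59.8k.
$179.7k: truthful payoff $0k, deviation payoff −$66.4k → loss $66.4k.
$914.9k: outcomes coincide → loss $0k.
$119.1k: truthful payoff $0k, deviation payoff −$5.8k → loss $5.8k.
Total loss = $59.8k + $66.4k + $5.8k = $132k.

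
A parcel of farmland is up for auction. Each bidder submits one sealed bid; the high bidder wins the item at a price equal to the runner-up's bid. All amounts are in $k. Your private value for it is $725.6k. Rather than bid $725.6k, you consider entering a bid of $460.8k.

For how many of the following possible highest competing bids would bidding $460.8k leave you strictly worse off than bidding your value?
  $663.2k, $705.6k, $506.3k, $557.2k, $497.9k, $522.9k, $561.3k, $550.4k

The deviation hurts exactly when the highest competing bid lies strictly between $460.8k and $725.6k — underbidding then forfeits a profitable win.
$663.2k: inside the interval → strictly worse (loss $62.4k).
$705.6k: inside the interval → strictly worse (loss $20k).
$506.3k: inside the interval → strictly worse (loss $219.3k).
$557.2k: inside the interval → strictly worse (loss $168.4k).
$497.9k: inside the interval → strictly worse (loss $227.7k).
$522.9k: inside the interval → strictly worse (loss $202.7k).
$561.3k: inside the interval → strictly worse (loss $164.3k).
$550.4k: inside the interval → strictly worse (loss $175.2k).
Count: 8.

8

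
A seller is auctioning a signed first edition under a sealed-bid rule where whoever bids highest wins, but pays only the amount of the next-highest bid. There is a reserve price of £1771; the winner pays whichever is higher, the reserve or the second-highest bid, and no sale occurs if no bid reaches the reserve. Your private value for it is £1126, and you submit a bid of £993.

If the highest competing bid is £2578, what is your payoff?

£0

Your bid £993 is below the highest competing bid £2578, so you lose. Payoff £0.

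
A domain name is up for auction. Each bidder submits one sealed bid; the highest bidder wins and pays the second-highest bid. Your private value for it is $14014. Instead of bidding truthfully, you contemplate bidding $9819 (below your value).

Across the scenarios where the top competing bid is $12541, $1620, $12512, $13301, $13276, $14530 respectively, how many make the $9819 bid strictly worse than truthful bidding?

4

The deviation hurts exactly when the highest competing bid lies strictly between $9819 and $14014 — underbidding then forfeits a profitable win.
$12541: inside the interval → strictly worse (loss $1473).
$1620: below both → same outcome either way.
$12512: inside the interval → strictly worse (loss $1502).
$13301: inside the interval → strictly worse (loss $713).
$13276: inside the interval → strictly worse (loss $738).
$14530: above both → same outcome either way.
Count: 4.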